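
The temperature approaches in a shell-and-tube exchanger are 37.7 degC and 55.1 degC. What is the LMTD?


LMTD = (dT1 - dT2) / ln(dT1/dT2)
= (37.7 - 55.1) / ln(37.7 / 55.1) = -17.4 / -0.37949 = 45.85

45.85 degC


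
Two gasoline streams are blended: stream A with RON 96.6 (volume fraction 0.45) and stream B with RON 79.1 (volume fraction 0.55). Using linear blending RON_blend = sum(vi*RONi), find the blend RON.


Linear blending: RON_blend = sum(vi * RONi)
Contribution 1: 0.45 * 96.6 = 43.47
Contribution 2: 0.55 * 79.1 = 43.505
RON_blend = 43.47 + 43.505 = 86.975

86.975


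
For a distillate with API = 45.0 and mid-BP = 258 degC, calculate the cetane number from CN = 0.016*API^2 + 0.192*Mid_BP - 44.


CN = 0.016 * 45.0^2 + 0.192 * 258 - 44
CN = 32.4 + 49.536 - 44 = 37.936

37.936


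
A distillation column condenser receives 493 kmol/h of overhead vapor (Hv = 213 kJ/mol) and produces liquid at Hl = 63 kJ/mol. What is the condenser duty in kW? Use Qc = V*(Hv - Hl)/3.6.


Qc = 493 * (213 - 63) / 3.6 = 493 * 150 / 3.6 = 20540

20540 kW


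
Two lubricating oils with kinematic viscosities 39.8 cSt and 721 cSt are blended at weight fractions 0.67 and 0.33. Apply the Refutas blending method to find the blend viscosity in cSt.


Refutas method: VBN_i = 14.534*ln(ln(visc_i + 0.8)) + 10.975, blended linearly by mass fraction; since VBN is linear in VBI_i = ln(ln(visc_i + 0.8)) and the fractions sum to 1, blend VBI directly: visc = exp(exp(VBI_blend)) - 0.8
VBI_1 = ln(ln(39.8 + 0.8)) = 1.30935
VBI_2 = ln(ln(721 + 0.8)) = 1.8843
VBI_blend = 0.67 * 1.30935 + 0.33 * 1.8843 = 1.49908
visc_blend = exp(exp(1.49908)) - 0.8 = 87.22

87.22 cSt


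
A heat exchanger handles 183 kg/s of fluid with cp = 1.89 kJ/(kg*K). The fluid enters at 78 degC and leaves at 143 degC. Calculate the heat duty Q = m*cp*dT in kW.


Q = m_dot * cp * delta_T
delta_T = 143 - 78 = 65 K
Q = 183 * 1.89 * 65
= 345.87 * 65
= 22481.55 kW

22481.55 kW


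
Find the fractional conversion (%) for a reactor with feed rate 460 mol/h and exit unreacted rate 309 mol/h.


X = (F_in - F_out) / F_in * 100
Moles reacted = 460 - 309 = 151
X = 151 / 460 * 100
= 0.3283 * 100
= 32.83 %

32.83 %


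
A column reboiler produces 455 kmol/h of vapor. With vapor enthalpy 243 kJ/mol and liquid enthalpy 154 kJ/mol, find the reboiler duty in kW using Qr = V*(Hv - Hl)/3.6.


Qr = 455 * (243 - 154) / 3.6 = 455 * 89 / 3.6 = 11250

11250 kW


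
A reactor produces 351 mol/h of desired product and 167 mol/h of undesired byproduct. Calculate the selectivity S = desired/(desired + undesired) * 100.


Selectivity = desired / (desired + undesired) * 100
Total products = 351 + 167 = 518 mol/h
S = 351 / 518 * 100
= 0.6776 * 100
= 67.76 %

67.76 %


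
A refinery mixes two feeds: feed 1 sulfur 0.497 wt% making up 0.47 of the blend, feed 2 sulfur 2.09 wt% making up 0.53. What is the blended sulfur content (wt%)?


Linear sulfur blending: S_blend = x1*S1 + x2*S2
Contribution 1: 0.47 * 0.497 = 0.23359 wt%
Contribution 2: 0.53 * 2.09 = 1.1077 wt%
S_blend = 0.23359 + 1.1077 = 1.34129

1.34129 wt%


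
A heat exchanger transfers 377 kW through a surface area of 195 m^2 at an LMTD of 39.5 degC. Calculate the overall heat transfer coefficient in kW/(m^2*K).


From Q = U*A*LMTD, U = Q / (A * LMTD)
U = 377 / (195 * 39.5) = 377 / 7702.5 = 0.04895

0.04895 kW/(m^2*K)


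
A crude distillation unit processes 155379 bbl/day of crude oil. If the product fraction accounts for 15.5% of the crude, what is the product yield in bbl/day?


Crude throughput = 155379 bbl/day
Fraction yield = 15.5%
yield = throughput * fraction / 100
yield = 155379 * 15.5 / 100 = 24083.745

24083.745 bbl/day


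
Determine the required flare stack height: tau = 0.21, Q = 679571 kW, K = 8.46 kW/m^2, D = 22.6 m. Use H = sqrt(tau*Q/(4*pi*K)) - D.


tau*Q/(4*pi*K) = 0.21 * 679571 / (4 * pi * 8.46) = 1342.38
sqrt(1342.38) = 36.6385
H = 36.6385 - 22.6 = 14.04

14.04 m


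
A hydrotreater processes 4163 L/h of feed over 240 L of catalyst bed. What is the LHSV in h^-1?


LHSV = volumetric feed rate / catalyst volume
= 4163 L/h / 240 L
= 17.35 h^-1

17.35 h^-1


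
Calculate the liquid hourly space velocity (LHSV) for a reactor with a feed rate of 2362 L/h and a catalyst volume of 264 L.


LHSV = volumetric feed rate / catalyst volume
= 2362 L/h / 264 L
= 8.947 h^-1

8.947 h^-1


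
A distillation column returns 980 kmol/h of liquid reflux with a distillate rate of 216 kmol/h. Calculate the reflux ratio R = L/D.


Reflux ratio definition: R = L / D (liquid returned / distillate withdrawn)
L = 980 kmol/h, D = 216 kmol/h
R = 980 / 216 = 4.537

4.537


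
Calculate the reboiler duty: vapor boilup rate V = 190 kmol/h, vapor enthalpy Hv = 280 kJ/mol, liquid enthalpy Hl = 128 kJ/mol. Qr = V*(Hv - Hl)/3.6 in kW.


Qr = 190 * (280 - 128) / 3.6 = 190 * 152 / 3.6 = 8022

8022 kW


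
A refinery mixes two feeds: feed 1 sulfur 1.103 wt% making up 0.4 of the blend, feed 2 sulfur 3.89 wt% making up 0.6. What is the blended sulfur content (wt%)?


Linear sulfur blending: S_blend = x1*S1 + x2*S2
Contribution 1: 0.4 * 1.103 = 0.4412 wt%
Contribution 2: 0.6 * 3.89 = 2.334 wt%
S_blend = 0.4412 + 2.334 = 2.7752

2.7752 wt%


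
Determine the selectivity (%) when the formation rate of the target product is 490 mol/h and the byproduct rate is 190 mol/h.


Selectivity = desired / (desired + undesired) * 100
Total products = 490 + 190 = 680 mol/h
S = 490 / 680 * 100
= 0.7206 * 100
= 72.06 %

72.06 %


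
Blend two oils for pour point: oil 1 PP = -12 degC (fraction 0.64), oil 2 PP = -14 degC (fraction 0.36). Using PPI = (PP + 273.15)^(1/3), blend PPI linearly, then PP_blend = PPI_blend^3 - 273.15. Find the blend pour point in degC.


PPI_1 = (-12 + 273.15)^(1/3) = 6.391901
PPI_2 = (-14 + 273.15)^(1/3) = 6.375541
PPI_blend = 0.64 * 6.391901 + 0.36 * 6.375541 = 6.386011
PP_blend = 6.386011^3 - 273.15 = 260.4288 - 273.15 = -12.72

-12.72 degC


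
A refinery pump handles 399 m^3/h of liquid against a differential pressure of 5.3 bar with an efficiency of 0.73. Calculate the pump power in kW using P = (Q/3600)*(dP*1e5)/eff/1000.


Q = 399 / 3600 = 0.110833 m^3/s
P = 0.110833 * (5.3 * 1e5) / 0.73 / 1000 = 80.47

80.47 kW


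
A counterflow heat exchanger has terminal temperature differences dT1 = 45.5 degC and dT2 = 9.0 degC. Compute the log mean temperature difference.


LMTD = (dT1 - dT2) / ln(dT1/dT2)
= (45.5 - 9.0) / ln(45.5 / 9.0) = 36.5 / 1.62049 = 22.52

22.52 degC


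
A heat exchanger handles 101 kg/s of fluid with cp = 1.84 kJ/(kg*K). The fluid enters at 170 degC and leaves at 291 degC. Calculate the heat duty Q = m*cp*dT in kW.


Q = m_dot * cp * delta_T
delta_T = 291 - 170 = 121 K
Q = 101 * 1.84 * 121
= 185.84 * 121
= 22486.64 kW

22486.64 kW


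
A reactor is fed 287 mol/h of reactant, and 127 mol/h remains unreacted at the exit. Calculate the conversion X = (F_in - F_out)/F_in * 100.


X = (F_in - F_out) / F_in * 100
Moles reacted = 287 - 127 = 160
X = 160 / 287 * 100
= 0.5575 * 100
= 55.75 %

55.75 %


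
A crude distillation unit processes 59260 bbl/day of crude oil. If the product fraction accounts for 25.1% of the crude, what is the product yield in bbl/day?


Crude throughput = 59260 bbl/day
Fraction yield = 25.1%
yield = throughput * fraction / 100
yield = 59260 * 25.1 / 100 = 14874.26

14874.26 bbl/day


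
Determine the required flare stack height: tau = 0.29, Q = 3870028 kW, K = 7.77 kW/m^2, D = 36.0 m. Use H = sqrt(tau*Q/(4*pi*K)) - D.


tau*Q/(4*pi*K) = 0.29 * 3870028 / (4 * pi * 7.77) = 11494.3
sqrt(11494.3) = 107.211
H = 107.211 - 36.0 = 71.21

71.21 m


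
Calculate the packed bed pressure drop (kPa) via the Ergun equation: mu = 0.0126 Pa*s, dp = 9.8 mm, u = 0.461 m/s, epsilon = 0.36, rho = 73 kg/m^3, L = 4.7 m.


dp = 9.8 mm = 0.0098 m
Viscous term = 150*0.0126*0.461*(1-0.36)^2 / (0.0098^2*0.36^3) = 79645.8
Inertial term = 1.75*73*0.461^2*(1-0.36) / (0.0098*0.36^3) = 38002.2
dP/L = 79645.8 + 38002.2 = 117648 Pa/m
dP = 117648 * 4.7 / 1000 = 552.9 kPa

552.9 kPa


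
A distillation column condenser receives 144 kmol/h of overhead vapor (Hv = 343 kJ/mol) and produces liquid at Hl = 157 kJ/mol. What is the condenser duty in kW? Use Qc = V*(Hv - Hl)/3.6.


Qc = 144 * (343 - 157) / 3.6 = 144 * 186 / 3.6 = 7440

7440 kW


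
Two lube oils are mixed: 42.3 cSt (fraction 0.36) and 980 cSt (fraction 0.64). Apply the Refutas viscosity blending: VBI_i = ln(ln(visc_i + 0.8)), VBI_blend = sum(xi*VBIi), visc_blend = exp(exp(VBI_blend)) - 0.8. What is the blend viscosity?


Refutas method: VBN_i = 14.534*ln(ln(visc_i + 0.8)) + 10.975, blended linearly by mass fraction; since VBN is linear in VBI_i = ln(ln(visc_i + 0.8)) and the fractions sum to 1, blend VBI directly: visc = exp(exp(VBI_blend)) - 0.8
VBI_1 = ln(ln(42.3 + 0.8)) = 1.32536
VBI_2 = ln(ln(980 + 0.8)) = 1.92983
VBI_blend = 0.36 * 1.32536 + 0.64 * 1.92983 = 1.71222
visc_blend = exp(exp(1.71222)) - 0.8 = 254.2

254.2 cSt


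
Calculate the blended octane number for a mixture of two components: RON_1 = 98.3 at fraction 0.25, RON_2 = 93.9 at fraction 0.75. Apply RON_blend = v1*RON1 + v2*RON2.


Linear blending: RON_blend = sum(vi * RONi)
Contribution 1: 0.25 * 98.3 = 24.575
Contribution 2: 0.75 * 93.9 = 70.425
RON_blend = 24.575 + 70.425 = 95

95


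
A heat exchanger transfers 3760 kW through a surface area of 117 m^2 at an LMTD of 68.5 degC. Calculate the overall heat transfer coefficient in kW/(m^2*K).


From Q = U*A*LMTD, U = Q / (A * LMTD)
U = 3760 / (117 * 68.5) = 3760 / 8014.5 = 0.4691

0.4691 kW/(m^2*K)


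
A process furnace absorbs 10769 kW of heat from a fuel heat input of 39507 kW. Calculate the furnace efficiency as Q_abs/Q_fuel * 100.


Furnace efficiency = Q_absorbed / Q_fuel * 100
= 10769 / 39507 * 100 = 27.26

27.26 %


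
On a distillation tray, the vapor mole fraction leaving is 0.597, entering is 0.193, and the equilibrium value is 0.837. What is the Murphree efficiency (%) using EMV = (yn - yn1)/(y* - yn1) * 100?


Murphree vapor efficiency: EMV = (y_n - y_(n-1)) / (y*_n - y_(n-1)) * 100
EMV = (0.597 - 0.193) / (0.837 - 0.193) * 100 = 0.404 / 0.644 * 100 = 62.73

62.73 %


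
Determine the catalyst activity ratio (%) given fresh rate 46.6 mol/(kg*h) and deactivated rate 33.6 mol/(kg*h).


Activity (%) = (rate_used / rate_fresh) * 100
rate_used = 33.6, rate_fresh = 46.6
= (33.6 / 46.6) * 100
= 0.7210 * 100 = 72.10

72.10 %


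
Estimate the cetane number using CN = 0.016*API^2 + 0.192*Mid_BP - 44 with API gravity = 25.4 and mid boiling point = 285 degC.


CN = 0.016 * 25.4^2 + 0.192 * 285 - 44
CN = 10.32256 + 54.72 - 44 = 21.04256

21.04256


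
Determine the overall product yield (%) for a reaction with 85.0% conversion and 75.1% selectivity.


Overall yield = conversion (%) * selectivity (%) / 100
Conversion = 85.0%, Selectivity = 75.1%
Y = 85.0 * 75.1 / 100
= 63.835 %

63.835 %


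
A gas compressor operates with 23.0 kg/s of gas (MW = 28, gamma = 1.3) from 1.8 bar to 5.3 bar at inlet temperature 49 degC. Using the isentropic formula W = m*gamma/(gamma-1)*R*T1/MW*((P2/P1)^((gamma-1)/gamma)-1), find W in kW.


Isentropic work: W = m*(gamma/(gamma-1))*(R*T1/MW)*((P2/P1)^((gamma-1)/gamma) - 1)
T1 = 49 + 273.15 = 322.15 K
Pressure ratio = 5.3 / 1.8 = 2.94444
Exponent = (1.3 - 1)/1.3 = 0.230769
(P2/P1)^exp - 1 = 2.94444^0.230769 - 1 = 0.283014
W = 23.0 * 1.3 / 0.3 * 8.314 * 322.15 / 28 * 0.283014 = 2698

2698 kW


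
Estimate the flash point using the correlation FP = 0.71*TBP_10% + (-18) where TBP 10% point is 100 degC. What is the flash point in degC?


FP = 0.71 * 100 + (-18) = 53

53 degC


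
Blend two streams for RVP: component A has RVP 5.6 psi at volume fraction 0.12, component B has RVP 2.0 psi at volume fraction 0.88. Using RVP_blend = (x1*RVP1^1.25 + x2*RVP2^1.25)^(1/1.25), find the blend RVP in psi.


Chevron index: RVP_blend = (sum xi*RVPi^1.25)^(1/1.25)
RVP^1.25 terms: 0.12 * 5.6^1.25 + 0.88 * 2.0^1.25 = 3.12676
RVP_blend = 3.12676^(1/1.25) = 2.489

2.489 psi


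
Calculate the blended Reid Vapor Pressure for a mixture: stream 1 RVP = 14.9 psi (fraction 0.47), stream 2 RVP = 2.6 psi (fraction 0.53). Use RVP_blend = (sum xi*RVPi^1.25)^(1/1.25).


Chevron index: RVP_blend = (sum xi*RVPi^1.25)^(1/1.25)
RVP^1.25 terms: 0.47 * 14.9^1.25 + 0.53 * 2.6^1.25 = 15.5086
RVP_blend = 15.5086^(1/1.25) = 8.963

8.963 psi


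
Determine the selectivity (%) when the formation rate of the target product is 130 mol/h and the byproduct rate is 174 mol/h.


Selectivity = desired / (desired + undesired) * 100
Total products = 130 + 174 = 304 mol/h
S = 130 / 304 * 100
= 0.4276 * 100
= 42.76 %

42.76 %


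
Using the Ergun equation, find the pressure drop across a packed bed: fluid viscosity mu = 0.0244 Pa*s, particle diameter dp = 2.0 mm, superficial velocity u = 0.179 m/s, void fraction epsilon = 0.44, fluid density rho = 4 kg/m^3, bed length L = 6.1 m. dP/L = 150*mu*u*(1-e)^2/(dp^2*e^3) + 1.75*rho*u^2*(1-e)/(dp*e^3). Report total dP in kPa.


dp = 2.0 mm = 0.002 m
Viscous term = 150*0.0244*0.179*(1-0.44)^2 / (0.002^2*0.44^3) = 602965
Inertial term = 1.75*4*0.179^2*(1-0.44) / (0.002*0.44^3) = 737.232
dP/L = 602965 + 737.232 = 603702 Pa/m
dP = 603702 * 6.1 / 1000 = 3683 kPa

3683 kPa


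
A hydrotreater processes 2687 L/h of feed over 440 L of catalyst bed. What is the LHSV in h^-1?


LHSV = volumetric feed rate / catalyst volume
= 2687 L/h / 440 L
= 6.107 h^-1

6.107 h^-1


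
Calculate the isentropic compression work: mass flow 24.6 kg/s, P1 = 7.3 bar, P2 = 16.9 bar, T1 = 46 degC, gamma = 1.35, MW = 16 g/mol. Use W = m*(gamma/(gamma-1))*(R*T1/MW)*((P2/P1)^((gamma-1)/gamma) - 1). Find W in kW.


Isentropic work: W = m*(gamma/(gamma-1))*(R*T1/MW)*((P2/P1)^((gamma-1)/gamma) - 1)
T1 = 46 + 273.15 = 319.15 K
Pressure ratio = 16.9 / 7.3 = 2.31507
Exponent = (1.35 - 1)/1.35 = 0.259259
(P2/P1)^exp - 1 = 2.31507^0.259259 - 1 = 0.24313
W = 24.6 * 1.35 / 0.35 * 8.314 * 319.15 / 16 * 0.24313 = 3826

3826 kW


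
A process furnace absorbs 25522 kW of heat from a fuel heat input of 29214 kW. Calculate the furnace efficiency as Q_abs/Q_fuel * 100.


Furnace efficiency = Q_absorbed / Q_fuel * 100
= 25522 / 29214 * 100 = 87.36

87.36 %


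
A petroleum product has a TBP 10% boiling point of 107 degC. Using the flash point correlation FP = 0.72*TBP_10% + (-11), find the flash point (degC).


FP = 0.72 * 107 + (-11) = 66.04

66.04 degC


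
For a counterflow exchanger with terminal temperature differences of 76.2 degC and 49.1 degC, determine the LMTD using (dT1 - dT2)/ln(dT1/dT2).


LMTD = (dT1 - dT2) / ln(dT1/dT2)
= (76.2 - 49.1) / ln(76.2 / 49.1) = 27.1 / 0.439502 = 61.66

61.66 degC


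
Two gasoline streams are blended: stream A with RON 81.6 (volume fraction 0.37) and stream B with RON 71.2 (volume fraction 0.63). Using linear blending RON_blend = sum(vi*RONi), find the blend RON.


Linear blending: RON_blend = sum(vi * RONi)
Contribution 1: 0.37 * 81.6 = 30.192
Contribution 2: 0.63 * 71.2 = 44.856
RON_blend = 30.192 + 44.856 = 75.048

75.048


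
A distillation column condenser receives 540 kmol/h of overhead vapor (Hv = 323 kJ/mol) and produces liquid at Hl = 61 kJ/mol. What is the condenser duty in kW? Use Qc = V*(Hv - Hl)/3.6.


Qc = 540 * (323 - 61) / 3.6 = 540 * 262 / 3.6 = 39300

39300 kW


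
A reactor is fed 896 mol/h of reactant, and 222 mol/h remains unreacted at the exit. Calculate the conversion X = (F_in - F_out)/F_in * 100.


X = (F_in - F_out) / F_in * 100
Moles reacted = 896 - 222 = 674
X = 674 / 896 * 100
= 0.7522 * 100
= 75.22 %

75.22 %


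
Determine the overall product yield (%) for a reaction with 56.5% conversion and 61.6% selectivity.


Overall yield = conversion (%) * selectivity (%) / 100
Conversion = 56.5%, Selectivity = 61.6%
Y = 56.5 * 61.6 / 100
= 34.804 %

34.804 %


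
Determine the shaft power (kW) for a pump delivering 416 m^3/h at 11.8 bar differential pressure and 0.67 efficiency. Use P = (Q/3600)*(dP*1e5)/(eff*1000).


Q = 416 / 3600 = 0.115556 m^3/s
P = 0.115556 * (11.8 * 1e5) / 0.67 / 1000 = 203.5

203.5 kW


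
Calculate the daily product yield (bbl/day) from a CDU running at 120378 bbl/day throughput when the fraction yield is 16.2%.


Crude throughput = 120378 bbl/day
Fraction yield = 16.2%
yield = throughput * fraction / 100
yield = 120378 * 16.2 / 100 = 19501.236

19501.236 bbl/day


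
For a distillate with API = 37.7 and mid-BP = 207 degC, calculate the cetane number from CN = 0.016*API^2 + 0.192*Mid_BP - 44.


CN = 0.016 * 37.7^2 + 0.192 * 207 - 44
CN = 22.74064 + 39.744 - 44 = 18.48464

18.48464


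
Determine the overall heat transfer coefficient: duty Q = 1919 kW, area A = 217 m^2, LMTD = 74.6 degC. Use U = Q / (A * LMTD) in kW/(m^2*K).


From Q = U*A*LMTD, U = Q / (A * LMTD)
U = 1919 / (217 * 74.6) = 1919 / 16188.2 = 0.1185

0.1185 kW/(m^2*K)


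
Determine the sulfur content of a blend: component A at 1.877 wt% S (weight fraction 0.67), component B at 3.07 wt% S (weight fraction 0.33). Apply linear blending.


Linear sulfur blending: S_blend = x1*S1 + x2*S2
Contribution 1: 0.67 * 1.877 = 1.25759 wt%
Contribution 2: 0.33 * 3.07 = 1.0131 wt%
S_blend = 1.25759 + 1.0131 = 2.27069

2.27069 wt%


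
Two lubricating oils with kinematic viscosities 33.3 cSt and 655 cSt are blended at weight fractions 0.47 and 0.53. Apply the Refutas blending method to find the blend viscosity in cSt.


Refutas method: VBN_i = 14.534*ln(ln(visc_i + 0.8)) + 10.975, blended linearly by mass fraction; since VBN is linear in VBI_i = ln(ln(visc_i + 0.8)) and the fractions sum to 1, blend VBI directly: visc = exp(exp(VBI_blend)) - 0.8
VBI_1 = ln(ln(33.3 + 0.8)) = 1.2611
VBI_2 = ln(ln(655 + 0.8)) = 1.86962
VBI_blend = 0.47 * 1.2611 + 0.53 * 1.86962 = 1.58362
visc_blend = exp(exp(1.58362)) - 0.8 = 129.9

129.9 cSt


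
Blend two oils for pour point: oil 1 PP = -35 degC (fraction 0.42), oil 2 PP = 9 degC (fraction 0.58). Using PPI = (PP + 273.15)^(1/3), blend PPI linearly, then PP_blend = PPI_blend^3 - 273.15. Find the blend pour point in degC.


PPI_1 = (-35 + 273.15)^(1/3) = 6.198456
PPI_2 = (9 + 273.15)^(1/3) = 6.558835
PPI_blend = 0.42 * 6.198456 + 0.58 * 6.558835 = 6.407476
PP_blend = 6.407476^3 - 273.15 = 263.0637 - 273.15 = -10.09

-10.09 degC


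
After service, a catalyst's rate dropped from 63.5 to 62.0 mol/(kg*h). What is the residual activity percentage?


Activity (%) = (rate_used / rate_fresh) * 100
rate_used = 62.0, rate_fresh = 63.5
= (62.0 / 63.5) * 100
= 0.9764 * 100 = 97.64

97.64 %


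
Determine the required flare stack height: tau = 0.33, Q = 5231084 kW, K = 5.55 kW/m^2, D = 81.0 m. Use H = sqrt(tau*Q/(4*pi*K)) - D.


tau*Q/(4*pi*K) = 0.33 * 5231084 / (4 * pi * 5.55) = 24751.6
sqrt(24751.6) = 157.326
H = 157.326 - 81.0 = 76.33

76.33 m


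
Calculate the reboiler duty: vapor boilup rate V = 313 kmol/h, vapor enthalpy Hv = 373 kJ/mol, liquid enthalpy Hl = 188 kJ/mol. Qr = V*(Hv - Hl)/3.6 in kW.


Qr = 313 * (373 - 188) / 3.6 = 313 * 185 / 3.6 = 16080

16080 kW


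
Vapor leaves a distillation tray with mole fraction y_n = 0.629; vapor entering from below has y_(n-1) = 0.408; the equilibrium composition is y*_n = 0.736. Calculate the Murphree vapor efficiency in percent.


Murphree vapor efficiency: EMV = (y_n - y_(n-1)) / (y*_n - y_(n-1)) * 100
EMV = (0.629 - 0.408) / (0.736 - 0.408) * 100 = 0.221 / 0.328 * 100 = 67.38

67.38 %


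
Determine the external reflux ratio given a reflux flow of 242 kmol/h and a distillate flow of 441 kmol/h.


Reflux ratio definition: R = L / D (liquid returned / distillate withdrawn)
L = 242 kmol/h, D = 441 kmol/h
R = 242 / 441 = 0.5488

0.5488


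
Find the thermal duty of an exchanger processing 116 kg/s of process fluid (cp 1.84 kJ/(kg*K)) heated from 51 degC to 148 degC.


Q = m_dot * cp * delta_T
delta_T = 148 - 51 = 97 K
Q = 116 * 1.84 * 97
= 213.44 * 97
= 20703.68 kW

20703.68 kW


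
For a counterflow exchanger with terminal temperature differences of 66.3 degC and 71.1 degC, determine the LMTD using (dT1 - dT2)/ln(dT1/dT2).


LMTD = (dT1 - dT2) / ln(dT1/dT2)
= (66.3 - 71.1) / ln(66.3 / 71.1) = -4.8 / -0.0698974 = 68.67

68.67 degC


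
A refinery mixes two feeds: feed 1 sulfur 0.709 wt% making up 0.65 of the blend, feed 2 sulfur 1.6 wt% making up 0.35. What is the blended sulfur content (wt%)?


Linear sulfur blending: S_blend = x1*S1 + x2*S2
Contribution 1: 0.65 * 0.709 = 0.46085 wt%
Contribution 2: 0.35 * 1.6 = 0.56 wt%
S_blend = 0.46085 + 0.56 = 1.02085

1.02085 wt%


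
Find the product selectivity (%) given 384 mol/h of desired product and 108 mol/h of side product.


Selectivity = desired / (desired + undesired) * 100
Total products = 384 + 108 = 492 mol/h
S = 384 / 492 * 100
= 0.7805 * 100
= 78.05 %

78.05 %


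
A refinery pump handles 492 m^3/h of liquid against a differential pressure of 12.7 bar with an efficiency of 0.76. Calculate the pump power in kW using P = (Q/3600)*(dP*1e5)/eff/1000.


Q = 492 / 3600 = 0.136667 m^3/s
P = 0.136667 * (12.7 * 1e5) / 0.76 / 1000 = 228.4

228.4 kW


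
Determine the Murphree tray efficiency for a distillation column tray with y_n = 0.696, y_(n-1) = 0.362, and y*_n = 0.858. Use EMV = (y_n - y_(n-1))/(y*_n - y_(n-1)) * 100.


Murphree vapor efficiency: EMV = (y_n - y_(n-1)) / (y*_n - y_(n-1)) * 100
EMV = (0.696 - 0.362) / (0.858 - 0.362) * 100 = 0.334 / 0.496 * 100 = 67.34

67.34 %


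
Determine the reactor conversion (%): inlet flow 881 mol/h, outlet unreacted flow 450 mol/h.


X = (F_in - F_out) / F_in * 100
Moles reacted = 881 - 450 = 431
X = 431 / 881 * 100
= 0.4892 * 100
= 48.92 %

48.92 %


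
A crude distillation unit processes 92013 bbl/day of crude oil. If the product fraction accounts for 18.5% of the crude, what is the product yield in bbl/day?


Crude throughput = 92013 bbl/day
Fraction yield = 18.5%
yield = throughput * fraction / 100
yield = 92013 * 18.5 / 100 = 17022.405

17022.405 bbl/day


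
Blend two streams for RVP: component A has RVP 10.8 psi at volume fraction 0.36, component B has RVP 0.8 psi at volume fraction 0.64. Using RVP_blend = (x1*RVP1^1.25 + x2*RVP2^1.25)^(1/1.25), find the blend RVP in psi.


Chevron index: RVP_blend = (sum xi*RVPi^1.25)^(1/1.25)
RVP^1.25 terms: 0.36 * 10.8^1.25 + 0.64 * 0.8^1.25 = 7.53248
RVP_blend = 7.53248^(1/1.25) = 5.030

5.030 psi


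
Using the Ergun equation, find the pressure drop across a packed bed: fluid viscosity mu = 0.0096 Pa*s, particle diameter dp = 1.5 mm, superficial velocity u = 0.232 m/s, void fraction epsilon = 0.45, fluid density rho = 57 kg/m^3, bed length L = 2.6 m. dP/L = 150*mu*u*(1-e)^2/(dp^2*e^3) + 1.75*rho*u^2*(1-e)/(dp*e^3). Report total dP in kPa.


dp = 1.5 mm = 0.0015 m
Viscous term = 150*0.0096*0.232*(1-0.45)^2 / (0.0015^2*0.45^3) = 492897
Inertial term = 1.75*57*0.232^2*(1-0.45) / (0.0015*0.45^3) = 21603.4
dP/L = 492897 + 21603.4 = 514500 Pa/m
dP = 514500 * 2.6 / 1000 = 1338 kPa

1338 kPa


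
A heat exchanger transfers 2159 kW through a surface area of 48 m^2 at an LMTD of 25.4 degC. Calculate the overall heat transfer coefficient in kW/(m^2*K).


From Q = U*A*LMTD, U = Q / (A * LMTD)
U = 2159 / (48 * 25.4) = 2159 / 1219.2 = 1.771

1.771 kW/(m^2*K)


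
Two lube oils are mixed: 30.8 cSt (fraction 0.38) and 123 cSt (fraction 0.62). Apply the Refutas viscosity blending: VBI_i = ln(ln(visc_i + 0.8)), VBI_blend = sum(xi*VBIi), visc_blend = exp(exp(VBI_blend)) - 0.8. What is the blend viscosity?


Refutas method: VBN_i = 14.534*ln(ln(visc_i + 0.8)) + 10.975, blended linearly by mass fraction; since VBN is linear in VBI_i = ln(ln(visc_i + 0.8)) and the fractions sum to 1, blend VBI directly: visc = exp(exp(VBI_blend)) - 0.8
VBI_1 = ln(ln(30.8 + 0.8)) = 1.23929
VBI_2 = ln(ln(123 + 0.8)) = 1.5725
VBI_blend = 0.38 * 1.23929 + 0.62 * 1.5725 = 1.44588
visc_blend = exp(exp(1.44588)) - 0.8 = 69.00

69.00 cSt


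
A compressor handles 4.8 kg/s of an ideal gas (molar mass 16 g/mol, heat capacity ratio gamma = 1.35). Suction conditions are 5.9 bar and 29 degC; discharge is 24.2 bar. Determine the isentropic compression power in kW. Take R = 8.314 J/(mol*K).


Isentropic work: W = m*(gamma/(gamma-1))*(R*T1/MW)*((P2/P1)^((gamma-1)/gamma) - 1)
T1 = 29 + 273.15 = 302.15 K
Pressure ratio = 24.2 / 5.9 = 4.10169
Exponent = (1.35 - 1)/1.35 = 0.259259
(P2/P1)^exp - 1 = 4.10169^0.259259 - 1 = 0.441837
W = 4.8 * 1.35 / 0.35 * 8.314 * 302.15 / 16 * 0.441837 = 1284

1284 kW


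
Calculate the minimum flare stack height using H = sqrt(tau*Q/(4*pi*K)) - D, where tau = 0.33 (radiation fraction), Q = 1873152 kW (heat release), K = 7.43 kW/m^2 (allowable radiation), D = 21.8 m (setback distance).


tau*Q/(4*pi*K) = 0.33 * 1873152 / (4 * pi * 7.43) = 6620.46
sqrt(6620.46) = 81.3662
H = 81.3662 - 21.8 = 59.57

59.57 m


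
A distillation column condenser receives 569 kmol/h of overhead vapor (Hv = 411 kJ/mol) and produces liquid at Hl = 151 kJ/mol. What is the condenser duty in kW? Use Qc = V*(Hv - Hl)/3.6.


Qc = 569 * (411 - 151) / 3.6 = 569 * 260 / 3.6 = 41090

41090 kW


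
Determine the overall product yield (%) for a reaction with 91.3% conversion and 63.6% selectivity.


Overall yield = conversion (%) * selectivity (%) / 100
Conversion = 91.3%, Selectivity = 63.6%
Y = 91.3 * 63.6 / 100
= 58.0668 %

58.0668 %


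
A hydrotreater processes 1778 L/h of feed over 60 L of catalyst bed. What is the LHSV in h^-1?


LHSV = volumetric feed rate / catalyst volume
= 1778 L/h / 60 L
= 29.63 h^-1

29.63 h^-1


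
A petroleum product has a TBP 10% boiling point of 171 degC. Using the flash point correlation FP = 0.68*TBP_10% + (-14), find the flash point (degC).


FP = 0.68 * 171 + (-14) = 102.28

102.28 degC


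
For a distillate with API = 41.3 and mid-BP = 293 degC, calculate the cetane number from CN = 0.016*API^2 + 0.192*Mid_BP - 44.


CN = 0.016 * 41.3^2 + 0.192 * 293 - 44
CN = 27.29104 + 56.256 - 44 = 39.54704

39.54704


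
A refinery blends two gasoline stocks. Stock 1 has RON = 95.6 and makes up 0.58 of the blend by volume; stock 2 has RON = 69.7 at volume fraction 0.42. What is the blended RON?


Linear blending: RON_blend = sum(vi * RONi)
Contribution 1: 0.58 * 95.6 = 55.448
Contribution 2: 0.42 * 69.7 = 29.274
RON_blend = 55.448 + 29.274 = 84.722

84.722


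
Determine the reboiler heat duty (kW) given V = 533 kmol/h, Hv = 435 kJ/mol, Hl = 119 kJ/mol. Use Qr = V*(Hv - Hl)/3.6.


Qr = 533 * (435 - 119) / 3.6 = 533 * 316 / 3.6 = 46790

46790 kW


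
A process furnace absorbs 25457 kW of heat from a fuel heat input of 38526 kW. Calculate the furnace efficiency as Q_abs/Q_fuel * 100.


Furnace efficiency = Q_absorbed / Q_fuel * 100
= 25457 / 38526 * 100 = 66.08

66.08 %


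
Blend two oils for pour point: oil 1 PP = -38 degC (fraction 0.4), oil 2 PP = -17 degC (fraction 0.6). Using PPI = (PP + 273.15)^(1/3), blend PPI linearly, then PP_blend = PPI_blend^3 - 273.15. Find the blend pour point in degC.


PPI_1 = (-38 + 273.15)^(1/3) = 6.172318
PPI_2 = (-17 + 273.15)^(1/3) = 6.350844
PPI_blend = 0.4 * 6.172318 + 0.6 * 6.350844 = 6.279434
PP_blend = 6.279434^3 - 273.15 = 247.6062 - 273.15 = -25.54

-25.54 degC


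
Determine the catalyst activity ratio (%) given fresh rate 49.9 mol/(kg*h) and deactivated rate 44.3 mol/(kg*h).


Activity (%) = (rate_used / rate_fresh) * 100
rate_used = 44.3, rate_fresh = 49.9
= (44.3 / 49.9) * 100
= 0.8878 * 100 = 88.78

88.78 %


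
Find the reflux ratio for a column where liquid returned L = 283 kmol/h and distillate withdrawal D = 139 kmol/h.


Reflux ratio definition: R = L / D (liquid returned / distillate withdrawn)
L = 283 kmol/h, D = 139 kmol/h
R = 283 / 139 = 2.036

2.036


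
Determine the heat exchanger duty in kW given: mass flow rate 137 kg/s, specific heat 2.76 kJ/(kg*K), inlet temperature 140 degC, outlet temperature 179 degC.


Q = m_dot * cp * delta_T
delta_T = 179 - 140 = 39 K
Q = 137 * 2.76 * 39
= 378.12 * 39
= 14746.68 kW

14746.68 kW


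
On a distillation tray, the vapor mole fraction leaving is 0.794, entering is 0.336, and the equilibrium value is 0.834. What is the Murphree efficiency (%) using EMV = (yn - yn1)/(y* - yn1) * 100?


Murphree vapor efficiency: EMV = (y_n - y_(n-1)) / (y*_n - y_(n-1)) * 100
EMV = (0.794 - 0.336) / (0.834 - 0.336) * 100 = 0.458 / 0.498 * 100 = 91.97

91.97 %


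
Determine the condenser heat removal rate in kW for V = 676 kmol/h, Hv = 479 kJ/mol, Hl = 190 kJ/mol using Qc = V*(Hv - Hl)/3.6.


Qc = 676 * (479 - 190) / 3.6 = 676 * 289 / 3.6 = 54270

54270 kW


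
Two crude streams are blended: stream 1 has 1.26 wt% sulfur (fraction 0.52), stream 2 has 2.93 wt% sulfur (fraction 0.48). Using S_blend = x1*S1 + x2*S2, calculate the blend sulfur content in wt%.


Linear sulfur blending: S_blend = x1*S1 + x2*S2
Contribution 1: 0.52 * 1.26 = 0.6552 wt%
Contribution 2: 0.48 * 2.93 = 1.4064 wt%
S_blend = 0.6552 + 1.4064 = 2.0616

2.0616 wt%


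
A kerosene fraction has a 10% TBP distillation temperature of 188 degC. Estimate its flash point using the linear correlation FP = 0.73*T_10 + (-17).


FP = 0.73 * 188 + (-17) = 120.24

120.24 degC


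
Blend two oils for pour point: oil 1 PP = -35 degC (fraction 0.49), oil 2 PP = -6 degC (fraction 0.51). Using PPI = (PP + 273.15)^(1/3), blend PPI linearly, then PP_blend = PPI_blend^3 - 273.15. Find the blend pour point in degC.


PPI_1 = (-35 + 273.15)^(1/3) = 6.198456
PPI_2 = (-6 + 273.15)^(1/3) = 6.440482
PPI_blend = 0.49 * 6.198456 + 0.51 * 6.440482 = 6.321889
PP_blend = 6.321889^3 - 273.15 = 252.6624 - 273.15 = -20.49

-20.49 degC


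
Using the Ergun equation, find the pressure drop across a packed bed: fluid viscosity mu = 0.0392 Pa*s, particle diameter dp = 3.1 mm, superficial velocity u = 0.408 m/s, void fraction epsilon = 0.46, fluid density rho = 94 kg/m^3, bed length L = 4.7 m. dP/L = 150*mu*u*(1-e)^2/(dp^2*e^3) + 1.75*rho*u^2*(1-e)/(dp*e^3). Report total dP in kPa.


dp = 3.1 mm = 0.0031 m
Viscous term = 150*0.0392*0.408*(1-0.46)^2 / (0.0031^2*0.46^3) = 747873
Inertial term = 1.75*94*0.408^2*(1-0.46) / (0.0031*0.46^3) = 49005.5
dP/L = 747873 + 49005.5 = 796878 Pa/m
dP = 796878 * 4.7 / 1000 = 3745 kPa

3745 kPa


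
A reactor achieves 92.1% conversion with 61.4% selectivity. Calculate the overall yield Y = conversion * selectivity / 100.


Overall yield = conversion (%) * selectivity (%) / 100
Conversion = 92.1%, Selectivity = 61.4%
Y = 92.1 * 61.4 / 100
= 56.5494 %

56.5494 %


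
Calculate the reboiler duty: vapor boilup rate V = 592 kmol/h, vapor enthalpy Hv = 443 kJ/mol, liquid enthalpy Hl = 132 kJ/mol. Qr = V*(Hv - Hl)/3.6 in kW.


Qr = 592 * (443 - 132) / 3.6 = 592 * 311 / 3.6 = 51140

51140 kW


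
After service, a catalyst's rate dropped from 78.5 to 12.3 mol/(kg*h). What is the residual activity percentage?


Activity (%) = (rate_used / rate_fresh) * 100
rate_used = 12.3, rate_fresh = 78.5
= (12.3 / 78.5) * 100
= 0.1567 * 100 = 15.67

15.67 %


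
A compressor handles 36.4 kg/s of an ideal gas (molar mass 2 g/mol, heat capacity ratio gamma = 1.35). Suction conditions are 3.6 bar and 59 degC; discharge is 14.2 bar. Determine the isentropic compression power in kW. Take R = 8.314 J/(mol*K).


Isentropic work: W = m*(gamma/(gamma-1))*(R*T1/MW)*((P2/P1)^((gamma-1)/gamma) - 1)
T1 = 59 + 273.15 = 332.15 K
Pressure ratio = 14.2 / 3.6 = 3.94444
Exponent = (1.35 - 1)/1.35 = 0.259259
(P2/P1)^exp - 1 = 3.94444^0.259259 - 1 = 0.427298
W = 36.4 * 1.35 / 0.35 * 8.314 * 332.15 / 2 * 0.427298 = 82830

82830 kW


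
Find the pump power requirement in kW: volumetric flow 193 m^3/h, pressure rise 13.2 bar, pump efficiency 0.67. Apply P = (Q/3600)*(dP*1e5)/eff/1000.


Q = 193 / 3600 = 0.0536111 m^3/s
P = 0.0536111 * (13.2 * 1e5) / 0.67 / 1000 = 105.6

105.6 kW


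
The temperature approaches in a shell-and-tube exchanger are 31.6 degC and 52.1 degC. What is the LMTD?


LMTD = (dT1 - dT2) / ln(dT1/dT2)
= (31.6 - 52.1) / ln(31.6 / 52.1) = -20.5 / -0.500008 = 41.00

41.00 degC


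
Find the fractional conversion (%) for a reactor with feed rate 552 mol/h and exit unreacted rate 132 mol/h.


X = (F_in - F_out) / F_in * 100
Moles reacted = 552 - 132 = 420
X = 420 / 552 * 100
= 0.7609 * 100
= 76.09 %

76.09 %


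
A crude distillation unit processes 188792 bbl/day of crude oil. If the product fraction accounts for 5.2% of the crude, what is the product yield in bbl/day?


Crude throughput = 188792 bbl/day
Fraction yield = 5.2%
yield = throughput * fraction / 100
yield = 188792 * 5.2 / 100 = 9817.184

9817.184 bbl/day


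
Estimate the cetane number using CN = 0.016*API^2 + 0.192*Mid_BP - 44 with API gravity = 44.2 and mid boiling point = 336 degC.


CN = 0.016 * 44.2^2 + 0.192 * 336 - 44
CN = 31.25824 + 64.512 - 44 = 51.77024

51.77024


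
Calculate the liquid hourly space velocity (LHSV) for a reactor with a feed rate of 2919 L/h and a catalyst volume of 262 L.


LHSV = volumetric feed rate / catalyst volume
= 2919 L/h / 262 L
= 11.14 h^-1

11.14 h^-1


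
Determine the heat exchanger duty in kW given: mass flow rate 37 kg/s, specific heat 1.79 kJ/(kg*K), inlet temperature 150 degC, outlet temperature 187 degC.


Q = m_dot * cp * delta_T
delta_T = 187 - 150 = 37 K
Q = 37 * 1.79 * 37
= 66.23 * 37
= 2450.51 kW

2450.51 kW


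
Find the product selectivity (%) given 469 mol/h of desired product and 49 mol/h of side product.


Selectivity = desired / (desired + undesired) * 100
Total products = 469 + 49 = 518 mol/h
S = 469 / 518 * 100
= 0.9054 * 100
= 90.54 %

90.54 %


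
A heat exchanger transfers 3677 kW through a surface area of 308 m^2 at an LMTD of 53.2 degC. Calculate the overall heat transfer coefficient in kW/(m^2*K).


From Q = U*A*LMTD, U = Q / (A * LMTD)
U = 3677 / (308 * 53.2) = 3677 / 16385.6 = 0.2244

0.2244 kW/(m^2*K)


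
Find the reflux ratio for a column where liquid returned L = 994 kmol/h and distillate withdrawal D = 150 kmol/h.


Reflux ratio definition: R = L / D (liquid returned / distillate withdrawn)
L = 994 kmol/h, D = 150 kmol/h
R = 994 / 150 = 6.627

6.627


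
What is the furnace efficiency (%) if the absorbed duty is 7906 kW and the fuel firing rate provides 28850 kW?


Furnace efficiency = Q_absorbed / Q_fuel * 100
= 7906 / 28850 * 100 = 27.40

27.40 %


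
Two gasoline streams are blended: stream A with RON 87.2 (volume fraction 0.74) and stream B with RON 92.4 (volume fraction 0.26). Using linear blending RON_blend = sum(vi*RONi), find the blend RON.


Linear blending: RON_blend = sum(vi * RONi)
Contribution 1: 0.74 * 87.2 = 64.528
Contribution 2: 0.26 * 92.4 = 24.024
RON_blend = 64.528 + 24.024 = 88.552

88.552


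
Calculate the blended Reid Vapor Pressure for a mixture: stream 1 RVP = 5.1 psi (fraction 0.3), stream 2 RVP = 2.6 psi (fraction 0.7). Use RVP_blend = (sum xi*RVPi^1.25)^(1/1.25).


Chevron index: RVP_blend = (sum xi*RVPi^1.25)^(1/1.25)
RVP^1.25 terms: 0.3 * 5.1^1.25 + 0.7 * 2.6^1.25 = 4.61032
RVP_blend = 4.61032^(1/1.25) = 3.396

3.396 psi


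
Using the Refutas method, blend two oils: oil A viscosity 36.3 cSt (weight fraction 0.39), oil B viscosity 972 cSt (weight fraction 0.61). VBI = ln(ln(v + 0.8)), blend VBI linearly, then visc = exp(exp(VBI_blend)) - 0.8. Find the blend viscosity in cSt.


Refutas method: VBN_i = 14.534*ln(ln(visc_i + 0.8)) + 10.975, blended linearly by mass fraction; since VBN is linear in VBI_i = ln(ln(visc_i + 0.8)) and the fractions sum to 1, blend VBI directly: visc = exp(exp(VBI_blend)) - 0.8
VBI_1 = ln(ln(36.3 + 0.8)) = 1.28471
VBI_2 = ln(ln(972 + 0.8)) = 1.92864
VBI_blend = 0.39 * 1.28471 + 0.61 * 1.92864 = 1.67751
visc_blend = exp(exp(1.67751)) - 0.8 = 210.3

210.3 cSt


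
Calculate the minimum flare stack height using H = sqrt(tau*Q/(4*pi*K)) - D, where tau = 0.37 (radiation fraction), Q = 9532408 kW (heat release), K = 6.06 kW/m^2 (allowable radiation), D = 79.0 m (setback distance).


tau*Q/(4*pi*K) = 0.37 * 9532408 / (4 * pi * 6.06) = 46315
sqrt(46315) = 215.209
H = 215.209 - 79.0 = 136.2

136.2 m


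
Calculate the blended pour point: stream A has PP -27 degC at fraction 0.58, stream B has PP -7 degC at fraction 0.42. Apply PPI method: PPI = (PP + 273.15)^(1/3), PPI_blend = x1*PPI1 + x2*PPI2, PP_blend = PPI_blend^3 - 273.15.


PPI_1 = (-27 + 273.15)^(1/3) = 6.2671
PPI_2 = (-7 + 273.15)^(1/3) = 6.432436
PPI_blend = 0.58 * 6.2671 + 0.42 * 6.432436 = 6.336541
PP_blend = 6.336541^3 - 273.15 = 254.4232 - 273.15 = -18.73

-18.73 degC


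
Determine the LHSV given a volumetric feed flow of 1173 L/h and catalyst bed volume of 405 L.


LHSV = volumetric feed rate / catalyst volume
= 1173 L/h / 405 L
= 2.896 h^-1

2.896 h^-1


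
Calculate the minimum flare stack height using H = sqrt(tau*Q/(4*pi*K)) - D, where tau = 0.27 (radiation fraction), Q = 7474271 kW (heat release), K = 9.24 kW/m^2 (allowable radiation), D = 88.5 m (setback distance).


tau*Q/(4*pi*K) = 0.27 * 7474271 / (4 * pi * 9.24) = 17380
sqrt(17380) = 131.833
H = 131.833 - 88.5 = 43.33

43.33 m


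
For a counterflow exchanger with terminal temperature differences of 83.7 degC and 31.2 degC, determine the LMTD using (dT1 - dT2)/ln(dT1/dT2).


LMTD = (dT1 - dT2) / ln(dT1/dT2)
= (83.7 - 31.2) / ln(83.7 / 31.2) = 52.5 / 0.986821 = 53.20

53.20 degC


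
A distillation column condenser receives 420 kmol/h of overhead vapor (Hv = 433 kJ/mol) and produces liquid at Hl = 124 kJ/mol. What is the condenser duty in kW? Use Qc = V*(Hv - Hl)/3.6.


Qc = 420 * (433 - 124) / 3.6 = 420 * 309 / 3.6 = 36050

36050 kW


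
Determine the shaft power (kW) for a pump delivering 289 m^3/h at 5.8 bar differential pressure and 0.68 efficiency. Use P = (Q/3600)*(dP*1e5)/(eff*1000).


Q = 289 / 3600 = 0.0802778 m^3/s
P = 0.0802778 * (5.8 * 1e5) / 0.68 / 1000 = 68.47

68.47 kW


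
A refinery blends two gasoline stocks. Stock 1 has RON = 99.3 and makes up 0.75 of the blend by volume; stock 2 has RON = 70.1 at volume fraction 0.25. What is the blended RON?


Linear blending: RON_blend = sum(vi * RONi)
Contribution 1: 0.75 * 99.3 = 74.475
Contribution 2: 0.25 * 70.1 = 17.525
RON_blend = 74.475 + 17.525 = 92

92


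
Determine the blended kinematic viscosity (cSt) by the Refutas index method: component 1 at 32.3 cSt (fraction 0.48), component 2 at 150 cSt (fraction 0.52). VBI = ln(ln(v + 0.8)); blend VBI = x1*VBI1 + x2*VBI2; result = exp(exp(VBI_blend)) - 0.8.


Refutas method: VBN_i = 14.534*ln(ln(visc_i + 0.8)) + 10.975, blended linearly by mass fraction; since VBN is linear in VBI_i = ln(ln(visc_i + 0.8)) and the fractions sum to 1, blend VBI directly: visc = exp(exp(VBI_blend)) - 0.8
VBI_1 = ln(ln(32.3 + 0.8)) = 1.25263
VBI_2 = ln(ln(150 + 0.8)) = 1.61262
VBI_blend = 0.48 * 1.25263 + 0.52 * 1.61262 = 1.43982
visc_blend = exp(exp(1.43982)) - 0.8 = 67.23

67.23 cSt


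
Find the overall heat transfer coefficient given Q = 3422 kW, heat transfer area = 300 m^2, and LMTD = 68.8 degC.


From Q = U*A*LMTD, U = Q / (A * LMTD)
U = 3422 / (300 * 68.8) = 3422 / 20640 = 0.1658

0.1658 kW/(m^2*K)


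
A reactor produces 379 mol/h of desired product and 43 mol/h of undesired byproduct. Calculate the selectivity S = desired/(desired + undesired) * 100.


Selectivity = desired / (desired + undesired) * 100
Total products = 379 + 43 = 422 mol/h
S = 379 / 422 * 100
= 0.8981 * 100
= 89.81 %

89.81 %


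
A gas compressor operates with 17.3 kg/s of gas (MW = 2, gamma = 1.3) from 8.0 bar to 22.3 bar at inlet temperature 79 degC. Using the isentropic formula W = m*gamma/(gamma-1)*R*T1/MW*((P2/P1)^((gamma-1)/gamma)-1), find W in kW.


Isentropic work: W = m*(gamma/(gamma-1))*(R*T1/MW)*((P2/P1)^((gamma-1)/gamma) - 1)
T1 = 79 + 273.15 = 352.15 K
Pressure ratio = 22.3 / 8.0 = 2.7875
Exponent = (1.3 - 1)/1.3 = 0.230769
(P2/P1)^exp - 1 = 2.7875^0.230769 - 1 = 0.266898
W = 17.3 * 1.3 / 0.3 * 8.314 * 352.15 / 2 * 0.266898 = 29290

29290 kW
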